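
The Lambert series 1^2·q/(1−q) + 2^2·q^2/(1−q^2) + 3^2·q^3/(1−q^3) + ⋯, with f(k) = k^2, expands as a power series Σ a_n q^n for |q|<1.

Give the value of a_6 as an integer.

d|6:{6,3,2,1}  Σf=36+9+4+1=50

a_6 = 50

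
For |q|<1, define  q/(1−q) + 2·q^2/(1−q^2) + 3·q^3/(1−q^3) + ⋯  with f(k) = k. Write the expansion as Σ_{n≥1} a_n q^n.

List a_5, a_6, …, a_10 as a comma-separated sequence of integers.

d|5:{5,1}  Σf=5+1=6
q^6  k|6↦f(k): 6:6 3:3 2:2 1:1  a_6=12
n=7: 7·1 1·7  f→[7+1]=8
n=8: 8·1 4·2 2·4 1·8  f→[8+4+2+1]=15
[q^9] f(9)=9,f(3)=3,f(1)=1 ⇒ 13
[q^10] f(1)=1,f(2)=2,f(5)=5,f(10)=10 ⇒ 18

6, 12, 8, 15, 13, 18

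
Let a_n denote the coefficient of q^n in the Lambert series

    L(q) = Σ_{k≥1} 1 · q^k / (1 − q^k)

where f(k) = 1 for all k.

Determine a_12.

n=12: 1·12 2·6 3·4 4·3 6·2 12·1  f→[1+1+1+1+1+1]=6

a_12 = 6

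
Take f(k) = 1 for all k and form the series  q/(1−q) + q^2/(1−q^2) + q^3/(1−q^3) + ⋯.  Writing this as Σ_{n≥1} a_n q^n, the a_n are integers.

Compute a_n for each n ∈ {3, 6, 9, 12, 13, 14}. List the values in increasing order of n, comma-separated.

q^3  k|3↦f(k): 3:1 1:1  a_3=2
[q^6] f(1)=1,f(2)=1,f(3)=1,f(6)=1 ⇒ 4
n=9: 9·1 3·3 1·9  f→[1+1+1]=3
d|12:{1,2,3,4,6,12}  Σf=1+1+1+1+1+1=6
[q^13] f(1)=1,f(13)=1 ⇒ 2
q^14  k|14↦f(k): 14:1 7:1 2:1 1:1  a_14=4

2, 4, 3, 6, 2, 4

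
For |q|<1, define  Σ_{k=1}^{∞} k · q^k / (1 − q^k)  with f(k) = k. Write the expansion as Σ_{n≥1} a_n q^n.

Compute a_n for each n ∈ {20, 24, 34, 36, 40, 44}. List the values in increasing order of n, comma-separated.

[q^20] f(20)=20,f(10)=10,f(5)=5,f(4)=4,f(2)=2,f(1)=1 ⇒ 42
q^24  k|24↦f(k): 24:24 12:12 8:8 6:6 4:4 3:3 2:2 1:1  a_24=60
n=34: 1·34 2·17 17·2 34·1  f→[1+2+17+34]=54
n=36: 1·36 2·18 3·12 4·9 6·6 9·4 12·3 18·2 36·1  f→[1+2+3+4+6+9+12+18+36]=91
[q^40] f(40)=40,f(20)=20,f(10)=10,f(8)=8,f(5)=5,f(4)=4,f(2)=2,f(1)=1 ⇒ 90
[q^44] f(44)=44,f(22)=22,f(11)=11,f(4)=4,f(2)=2,f(1)=1 ⇒ 84

42, 60, 54, 91, 90, 84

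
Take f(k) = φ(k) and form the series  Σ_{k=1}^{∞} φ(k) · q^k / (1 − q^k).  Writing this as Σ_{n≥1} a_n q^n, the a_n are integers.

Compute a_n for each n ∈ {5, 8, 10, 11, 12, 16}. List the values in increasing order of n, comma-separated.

q^5  k|5↦φ(k): 5:4 1:1  a_5=5
q^8  k|8↦φ(k): 1:1 2:1 4:2 8:4  a_8=8
n=10: 10·1 5·2 2·5 1·10  φ→[4+4+1+1]=10
q^11  k|11↦φ(k): 11:10 1:1  a_11=11
n=12: 12·1 6·2 4·3 3·4 2·6 1·12  φ→[4+2+2+2+1+1]=12
n=16: 1·16 2·8 4·4 8·2 16·1  φ→[1+1+2+4+8]=16

5, 8, 10, 11, 12, 16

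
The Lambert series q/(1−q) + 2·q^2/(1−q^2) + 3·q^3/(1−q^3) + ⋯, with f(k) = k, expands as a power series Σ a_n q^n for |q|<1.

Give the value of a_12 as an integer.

d|12:{12,6,4,3,2,1}  Σf=12+6+4+3+2+1=28

a_12 = 28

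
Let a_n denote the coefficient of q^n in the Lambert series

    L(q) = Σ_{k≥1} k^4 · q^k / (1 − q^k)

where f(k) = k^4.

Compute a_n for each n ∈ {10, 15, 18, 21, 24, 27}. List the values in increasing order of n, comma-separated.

10642, 51332, 112931, 196964, 358258, 538084

n=10: 1·10 2·5 5·2 10·1  f→[1+16+625+10000]=10642
q^15  k|15↦f(k): 1:1 3:81 5:625 15:50625  a_15=51332
n=18: 18·1 9·2 6·3 3·6 2·9 1·18  f→[104976+6561+1296+81+16+1]=112931
d|21:{1,3,7,21}  Σf=1+81+2401+194481=196964
q^24  k|24↦f(k): 1:1 2:16 3:81 4:256 6:1296 8:4096 12:20736 24:331776  a_24=358258
n=27: 1·27 3·9 9·3 27·1  f→[1+81+6561+531441]=538084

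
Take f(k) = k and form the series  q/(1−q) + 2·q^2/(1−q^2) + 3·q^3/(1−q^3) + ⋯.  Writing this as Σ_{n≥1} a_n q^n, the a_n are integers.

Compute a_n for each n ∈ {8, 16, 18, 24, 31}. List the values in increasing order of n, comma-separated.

q^8  k|8↦f(k): 8:8 4:4 2:2 1:1  a_8=15
q^16  k|16↦f(k): 16:16 8:8 4:4 2:2 1:1  a_16=31
n=18: 18·1 9·2 6·3 3·6 2·9 1·18  f→[18+9+6+3+2+1]=39
q^24  k|24↦f(k): 24:24 12:12 8:8 6:6 4:4 3:3 2:2 1:1  a_24=60
q^31  k|31↦f(k): 31:31 1:1  a_31=32

15, 31, 39, 60, 32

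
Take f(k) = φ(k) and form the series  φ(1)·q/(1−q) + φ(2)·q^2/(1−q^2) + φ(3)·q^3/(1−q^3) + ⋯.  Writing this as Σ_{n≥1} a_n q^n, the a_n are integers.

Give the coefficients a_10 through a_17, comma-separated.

[q^10] φ(10)=4,φ(5)=4,φ(2)=1,φ(1)=1 ⇒ 10
[q^11] φ(11)=10,φ(1)=1 ⇒ 11
[q^12] φ(1)=1,φ(2)=1,φ(3)=2,φ(4)=2,φ(6)=2,φ(12)=4 ⇒ 12
q^13  k|13↦φ(k): 13:12 1:1  a_13=13
[q^14] φ(1)=1,φ(2)=1,φ(7)=6,φ(14)=6 ⇒ 14
n=15: 1·15 3·5 5·3 15·1  φ→[1+2+4+8]=15
d|16:{1,2,4,8,16}  Σφ=1+1+2+4+8=16
n=17: 1·17 17·1  φ→[1+16]=17

10, 11, 12, 13, 14, 15, 16, 17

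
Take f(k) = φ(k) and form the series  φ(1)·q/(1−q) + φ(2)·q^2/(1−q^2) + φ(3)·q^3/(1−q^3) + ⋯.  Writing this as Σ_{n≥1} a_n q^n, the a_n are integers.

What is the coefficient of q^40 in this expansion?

[q^40] φ(1)=1,φ(2)=1,φ(4)=2,φ(5)=4,φ(8)=4,φ(10)=4,φ(20)=8,φ(40)=16 ⇒ 40

a_40 = 40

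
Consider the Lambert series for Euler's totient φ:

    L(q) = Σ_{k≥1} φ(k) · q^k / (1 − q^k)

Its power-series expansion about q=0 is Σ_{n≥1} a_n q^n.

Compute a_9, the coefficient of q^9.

q^9  k|9↦φ(k): 9:6 3:2 1:1  a_9=9

a_9 = 9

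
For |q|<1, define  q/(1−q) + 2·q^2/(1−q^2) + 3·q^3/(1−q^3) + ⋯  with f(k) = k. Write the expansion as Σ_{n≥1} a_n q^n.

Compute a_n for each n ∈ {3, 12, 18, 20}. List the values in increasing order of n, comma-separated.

q^3  k|3↦f(k): 3:3 1:1  a_3=4
q^12  k|12↦f(k): 1:1 2:2 3:3 4:4 6:6 12:12  a_12=28
[q^18] f(1)=1,f(2)=2,f(3)=3,f(6)=6,f(9)=9,f(18)=18 ⇒ 39
[q^20] f(1)=1,f(2)=2,f(4)=4,f(5)=5,f(10)=10,f(20)=20 ⇒ 42

4, 28, 39, 42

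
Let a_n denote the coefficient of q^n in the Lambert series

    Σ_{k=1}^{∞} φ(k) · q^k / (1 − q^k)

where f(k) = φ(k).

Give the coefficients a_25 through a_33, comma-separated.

[q^25] φ(1)=1,φ(5)=4,φ(25)=20 ⇒ 25
q^26  k|26↦φ(k): 26:12 13:12 2:1 1:1  a_26=26
n=27: 1·27 3·9 9·3 27·1  φ→[1+2+6+18]=27
q^28  k|28↦φ(k): 1:1 2:1 4:2 7:6 14:6 28:12  a_28=28
d|29:{1,29}  Σφ=1+28=29
q^30  k|30↦φ(k): 1:1 2:1 3:2 5:4 6:2 10:4 15:8 30:8  a_30=30
n=31: 31·1 1·31  φ→[30+1]=31
[q^32] φ(1)=1,φ(2)=1,φ(4)=2,φ(8)=4,φ(16)=8,φ(32)=16 ⇒ 32
d|33:{33,11,3,1}  Σφ=20+10+2+1=33

25, 26, 27, 28, 29, 30, 31, 32, 33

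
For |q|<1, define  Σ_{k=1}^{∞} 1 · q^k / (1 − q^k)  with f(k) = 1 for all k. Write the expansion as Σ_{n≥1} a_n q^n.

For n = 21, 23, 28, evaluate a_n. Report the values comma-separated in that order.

4, 2, 6

[q^21] f(21)=1,f(7)=1,f(3)=1,f(1)=1 ⇒ 4
q^23  k|23↦f(k): 1:1 23:1  a_23=2
q^28  k|28↦f(k): 28:1 14:1 7:1 4:1 2:1 1:1  a_28=6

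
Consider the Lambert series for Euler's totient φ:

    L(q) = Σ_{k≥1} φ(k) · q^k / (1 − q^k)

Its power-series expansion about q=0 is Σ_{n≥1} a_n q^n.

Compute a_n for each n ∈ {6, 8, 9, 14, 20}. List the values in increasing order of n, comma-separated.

[q^6] φ(6)=2,φ(3)=2,φ(2)=1,φ(1)=1 ⇒ 6
q^8  k|8↦φ(k): 1:1 2:1 4:2 8:4  a_8=8
d|9:{9,3,1}  Σφ=6+2+1=9
n=14: 1·14 2·7 7·2 14·1  φ→[1+1+6+6]=14
q^20  k|20↦φ(k): 20:8 10:4 5:4 4:2 2:1 1:1  a_20=20

6, 8, 9, 14, 20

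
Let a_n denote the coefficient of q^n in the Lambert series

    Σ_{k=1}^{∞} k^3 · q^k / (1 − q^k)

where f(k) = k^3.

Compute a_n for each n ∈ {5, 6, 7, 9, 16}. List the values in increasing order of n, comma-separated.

126, 252, 344, 757, 4681

n=5: 5·1 1·5  f→[125+1]=126
q^6  k|6↦f(k): 6:216 3:27 2:8 1:1  a_6=252
q^7  k|7↦f(k): 7:343 1:1  a_7=344
[q^9] f(9)=729,f(3)=27,f(1)=1 ⇒ 757
d|16:{1,2,4,8,16}  Σf=1+8+64+512+4096=4681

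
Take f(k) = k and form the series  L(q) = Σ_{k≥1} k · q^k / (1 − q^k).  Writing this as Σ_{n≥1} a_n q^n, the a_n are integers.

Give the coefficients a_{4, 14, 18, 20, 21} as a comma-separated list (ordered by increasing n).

7, 24, 39, 42, 32

q^4  k|4↦f(k): 4:4 2:2 1:1  a_4=7
q^14  k|14↦f(k): 1:1 2:2 7:7 14:14  a_14=24
n=18: 1·18 2·9 3·6 6·3 9·2 18·1  f→[1+2+3+6+9+18]=39
n=20: 1·20 2·10 4·5 5·4 10·2 20·1  f→[1+2+4+5+10+20]=42
q^21  k|21↦f(k): 21:21 7:7 3:3 1:1  a_21=32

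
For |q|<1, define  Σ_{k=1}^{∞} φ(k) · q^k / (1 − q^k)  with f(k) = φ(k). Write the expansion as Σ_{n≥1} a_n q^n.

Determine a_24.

n=24: 24·1 12·2 8·3 6·4 4·6 3·8 2·12 1·24  φ→[8+4+4+2+2+2+1+1]=24

a_24 = 24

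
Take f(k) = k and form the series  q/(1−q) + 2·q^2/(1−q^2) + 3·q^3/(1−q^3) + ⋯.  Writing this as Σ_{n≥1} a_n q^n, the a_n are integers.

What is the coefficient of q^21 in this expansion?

d|21:{21,7,3,1}  Σf=21+7+3+1=32

a_21 = 32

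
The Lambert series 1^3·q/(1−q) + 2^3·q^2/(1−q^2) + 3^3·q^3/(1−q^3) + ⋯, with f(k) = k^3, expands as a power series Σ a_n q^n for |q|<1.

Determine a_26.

a_26 = 19782

n=26: 1·26 2·13 13·2 26·1  f→[1+8+2197+17576]=19782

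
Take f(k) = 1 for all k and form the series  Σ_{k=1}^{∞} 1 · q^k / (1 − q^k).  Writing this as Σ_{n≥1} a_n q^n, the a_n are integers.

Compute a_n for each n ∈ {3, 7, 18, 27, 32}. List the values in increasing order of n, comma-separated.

2, 2, 6, 4, 6

q^3  k|3↦f(k): 1:1 3:1  a_3=2
q^7  k|7↦f(k): 1:1 7:1  a_7=2
d|18:{18,9,6,3,2,1}  Σf=1+1+1+1+1+1=6
q^27  k|27↦f(k): 1:1 3:1 9:1 27:1  a_27=4
d|32:{1,2,4,8,16,32}  Σf=1+1+1+1+1+1=6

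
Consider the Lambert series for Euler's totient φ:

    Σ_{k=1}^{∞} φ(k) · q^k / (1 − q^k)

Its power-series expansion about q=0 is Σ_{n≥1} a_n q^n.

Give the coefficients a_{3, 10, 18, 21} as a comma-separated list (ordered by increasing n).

q^3  k|3↦φ(k): 3:2 1:1  a_3=3
d|10:{10,5,2,1}  Σφ=4+4+1+1=10
q^18  k|18↦φ(k): 1:1 2:1 3:2 6:2 9:6 18:6  a_18=18
[q^21] φ(21)=12,φ(7)=6,φ(3)=2,φ(1)=1 ⇒ 21

3, 10, 18, 21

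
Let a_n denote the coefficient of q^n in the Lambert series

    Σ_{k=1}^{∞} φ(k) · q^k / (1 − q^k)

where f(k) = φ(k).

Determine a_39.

d|39:{39,13,3,1}  Σφ=24+12+2+1=39

a_39 = 39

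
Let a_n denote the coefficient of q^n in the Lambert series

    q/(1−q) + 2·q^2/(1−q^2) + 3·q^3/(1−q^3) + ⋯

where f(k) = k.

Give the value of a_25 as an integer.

q^25  k|25↦f(k): 25:25 5:5 1:1  a_25=31

a_25 = 31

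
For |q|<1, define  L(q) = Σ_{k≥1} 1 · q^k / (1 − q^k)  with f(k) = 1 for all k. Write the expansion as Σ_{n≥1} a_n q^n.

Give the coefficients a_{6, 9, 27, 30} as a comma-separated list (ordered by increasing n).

q^6  k|6↦f(k): 1:1 2:1 3:1 6:1  a_6=4
d|9:{1,3,9}  Σf=1+1+1=3
n=27: 1·27 3·9 9·3 27·1  f→[1+1+1+1]=4
[q^30] f(1)=1,f(2)=1,f(3)=1,f(5)=1,f(6)=1,f(10)=1,f(15)=1,f(30)=1 ⇒ 8

4, 3, 4, 8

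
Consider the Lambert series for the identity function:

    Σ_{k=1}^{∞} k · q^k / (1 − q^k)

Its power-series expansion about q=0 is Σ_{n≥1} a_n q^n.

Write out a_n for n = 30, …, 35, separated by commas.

72, 32, 63, 48, 54, 48

n=30: 30·1 15·2 10·3 6·5 5·6 3·10 2·15 1·30  f→[30+15+10+6+5+3+2+1]=72
d|31:{31,1}  Σf=31+1=32
q^32  k|32↦f(k): 1:1 2:2 4:4 8:8 16:16 32:32  a_32=63
d|33:{1,3,11,33}  Σf=1+3+11+33=48
q^34  k|34↦f(k): 1:1 2:2 17:17 34:34  a_34=54
q^35  k|35↦f(k): 1:1 5:5 7:7 35:35  a_35=48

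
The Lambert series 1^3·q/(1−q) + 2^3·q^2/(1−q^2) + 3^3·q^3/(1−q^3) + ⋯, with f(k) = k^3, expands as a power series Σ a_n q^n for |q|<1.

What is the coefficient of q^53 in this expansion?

a_53 = 148878

d|53:{53,1}  Σf=148877+1=148878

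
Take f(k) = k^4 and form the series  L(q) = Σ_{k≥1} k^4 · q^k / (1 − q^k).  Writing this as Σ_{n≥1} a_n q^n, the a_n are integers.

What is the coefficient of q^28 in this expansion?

d|28:{1,2,4,7,14,28}  Σf=1+16+256+2401+38416+614656=655746

a_28 = 655746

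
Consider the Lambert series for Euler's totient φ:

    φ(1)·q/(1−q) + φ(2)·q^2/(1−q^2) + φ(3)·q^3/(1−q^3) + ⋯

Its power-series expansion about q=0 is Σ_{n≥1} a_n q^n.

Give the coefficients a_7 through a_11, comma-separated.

n=7: 1·7 7·1  φ→[1+6]=7
[q^8] φ(1)=1,φ(2)=1,φ(4)=2,φ(8)=4 ⇒ 8
q^9  k|9↦φ(k): 1:1 3:2 9:6  a_9=9
n=10: 1·10 2·5 5·2 10·1  φ→[1+1+4+4]=10
q^11  k|11↦φ(k): 1:1 11:10  a_11=11

7, 8, 9, 10, 11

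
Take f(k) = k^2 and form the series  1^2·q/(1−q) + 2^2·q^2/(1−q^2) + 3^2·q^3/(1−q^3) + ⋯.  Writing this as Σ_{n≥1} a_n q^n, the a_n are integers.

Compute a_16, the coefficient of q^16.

a_16 = 341

q^16  k|16↦f(k): 16:256 8:64 4:16 2:4 1:1  a_16=341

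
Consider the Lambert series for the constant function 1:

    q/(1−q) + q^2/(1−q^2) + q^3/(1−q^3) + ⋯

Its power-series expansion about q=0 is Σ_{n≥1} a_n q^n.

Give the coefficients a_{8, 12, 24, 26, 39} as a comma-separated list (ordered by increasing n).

[q^8] f(1)=1,f(2)=1,f(4)=1,f(8)=1 ⇒ 4
[q^12] f(1)=1,f(2)=1,f(3)=1,f(4)=1,f(6)=1,f(12)=1 ⇒ 6
d|24:{1,2,3,4,6,8,12,24}  Σf=1+1+1+1+1+1+1+1=8
[q^26] f(1)=1,f(2)=1,f(13)=1,f(26)=1 ⇒ 4
d|39:{1,3,13,39}  Σf=1+1+1+1=4

4, 6, 8, 4, 4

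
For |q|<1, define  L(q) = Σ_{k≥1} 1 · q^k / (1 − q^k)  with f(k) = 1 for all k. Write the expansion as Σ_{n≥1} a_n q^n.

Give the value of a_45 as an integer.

[q^45] f(45)=1,f(15)=1,f(9)=1,f(5)=1,f(3)=1,f(1)=1 ⇒ 6

a_45 = 6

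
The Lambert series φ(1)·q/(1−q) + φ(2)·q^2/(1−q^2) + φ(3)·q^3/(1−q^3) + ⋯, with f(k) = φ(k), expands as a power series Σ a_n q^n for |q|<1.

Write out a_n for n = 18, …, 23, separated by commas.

n=18: 1·18 2·9 3·6 6·3 9·2 18·1  φ→[1+1+2+2+6+6]=18
d|19:{19,1}  Σφ=18+1=19
q^20  k|20↦φ(k): 1:1 2:1 4:2 5:4 10:4 20:8  a_20=20
n=21: 1·21 3·7 7·3 21·1  φ→[1+2+6+12]=21
n=22: 22·1 11·2 2·11 1·22  φ→[10+10+1+1]=22
d|23:{23,1}  Σφ=22+1=23

18, 19, 20, 21, 22, 23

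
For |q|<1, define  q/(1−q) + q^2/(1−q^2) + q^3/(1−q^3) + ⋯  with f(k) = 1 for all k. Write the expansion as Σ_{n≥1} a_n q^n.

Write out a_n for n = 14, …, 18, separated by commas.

d|14:{1,2,7,14}  Σf=1+1+1+1=4
n=15: 1·15 3·5 5·3 15·1  f→[1+1+1+1]=4
[q^16] f(1)=1,f(2)=1,f(4)=1,f(8)=1,f(16)=1 ⇒ 5
d|17:{1,17}  Σf=1+1=2
n=18: 1·18 2·9 3·6 6·3 9·2 18·1  f→[1+1+1+1+1+1]=6

4, 4, 5, 2, 6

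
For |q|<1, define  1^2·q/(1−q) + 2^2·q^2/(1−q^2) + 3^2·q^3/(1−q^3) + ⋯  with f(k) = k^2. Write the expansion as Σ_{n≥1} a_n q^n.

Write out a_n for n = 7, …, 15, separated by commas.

d|7:{1,7}  Σf=1+49=50
[q^8] f(8)=64,f(4)=16,f(2)=4,f(1)=1 ⇒ 85
q^9  k|9↦f(k): 9:81 3:9 1:1  a_9=91
d|10:{1,2,5,10}  Σf=1+4+25+100=130
[q^11] f(11)=121,f(1)=1 ⇒ 122
[q^12] f(1)=1,f(2)=4,f(3)=9,f(4)=16,f(6)=36,f(12)=144 ⇒ 210
[q^13] f(1)=1,f(13)=169 ⇒ 170
n=14: 14·1 7·2 2·7 1·14  f→[196+49+4+1]=250
q^15  k|15↦f(k): 1:1 3:9 5:25 15:225  a_15=260

50, 85, 91, 130, 122, 210, 170, 250, 260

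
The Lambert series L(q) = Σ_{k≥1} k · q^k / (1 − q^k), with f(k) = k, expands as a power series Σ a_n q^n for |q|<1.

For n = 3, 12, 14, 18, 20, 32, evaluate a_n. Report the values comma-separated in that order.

4, 28, 24, 39, 42, 63

[q^3] f(1)=1,f(3)=3 ⇒ 4
d|12:{1,2,3,4,6,12}  Σf=1+2+3+4+6+12=28
q^14  k|14↦f(k): 14:14 7:7 2:2 1:1  a_14=24
q^18  k|18↦f(k): 1:1 2:2 3:3 6:6 9:9 18:18  a_18=39
d|20:{20,10,5,4,2,1}  Σf=20+10+5+4+2+1=42
[q^32] f(32)=32,f(16)=16,f(8)=8,f(4)=4,f(2)=2,f(1)=1 ⇒ 63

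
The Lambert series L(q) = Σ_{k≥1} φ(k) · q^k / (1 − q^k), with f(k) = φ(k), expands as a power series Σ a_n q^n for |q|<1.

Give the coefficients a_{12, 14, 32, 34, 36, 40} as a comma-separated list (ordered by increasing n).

d|12:{1,2,3,4,6,12}  Σφ=1+1+2+2+2+4=12
n=14: 1·14 2·7 7·2 14·1  φ→[1+1+6+6]=14
q^32  k|32↦φ(k): 1:1 2:1 4:2 8:4 16:8 32:16  a_32=32
[q^34] φ(1)=1,φ(2)=1,φ(17)=16,φ(34)=16 ⇒ 34
d|36:{1,2,3,4,6,9,12,18,36}  Σφ=1+1+2+2+2+6+4+6+12=36
q^40  k|40↦φ(k): 40:16 20:8 10:4 8:4 5:4 4:2 2:1 1:1  a_40=40

12, 14, 32, 34, 36, 40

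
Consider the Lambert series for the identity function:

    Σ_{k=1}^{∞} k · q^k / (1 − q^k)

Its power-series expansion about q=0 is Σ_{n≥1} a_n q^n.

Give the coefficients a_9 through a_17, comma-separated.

13, 18, 12, 28, 14, 24, 24, 31, 18

[q^9] f(9)=9,f(3)=3,f(1)=1 ⇒ 13
n=10: 1·10 2·5 5·2 10·1  f→[1+2+5+10]=18
[q^11] f(11)=11,f(1)=1 ⇒ 12
[q^12] f(12)=12,f(6)=6,f(4)=4,f(3)=3,f(2)=2,f(1)=1 ⇒ 28
n=13: 1·13 13·1  f→[1+13]=14
q^14  k|14↦f(k): 14:14 7:7 2:2 1:1  a_14=24
[q^15] f(15)=15,f(5)=5,f(3)=3,f(1)=1 ⇒ 24
q^16  k|16↦f(k): 16:16 8:8 4:4 2:2 1:1  a_16=31
d|17:{17,1}  Σf=17+1=18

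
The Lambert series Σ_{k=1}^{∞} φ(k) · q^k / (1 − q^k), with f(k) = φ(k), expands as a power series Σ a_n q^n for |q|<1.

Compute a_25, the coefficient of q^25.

n=25: 1·25 5·5 25·1  φ→[1+4+20]=25

a_25 = 25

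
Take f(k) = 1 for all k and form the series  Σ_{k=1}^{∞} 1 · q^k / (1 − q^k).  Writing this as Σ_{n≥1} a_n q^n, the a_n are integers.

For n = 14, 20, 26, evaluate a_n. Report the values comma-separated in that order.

4, 6, 4

[q^14] f(14)=1,f(7)=1,f(2)=1,f(1)=1 ⇒ 4
q^20  k|20↦f(k): 20:1 10:1 5:1 4:1 2:1 1:1  a_20=6
n=26: 26·1 13·2 2·13 1·26  f→[1+1+1+1]=4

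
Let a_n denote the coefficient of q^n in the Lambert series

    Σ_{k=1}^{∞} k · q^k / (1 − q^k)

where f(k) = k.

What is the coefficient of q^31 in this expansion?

a_31 = 32

[q^31] f(1)=1,f(31)=31 ⇒ 32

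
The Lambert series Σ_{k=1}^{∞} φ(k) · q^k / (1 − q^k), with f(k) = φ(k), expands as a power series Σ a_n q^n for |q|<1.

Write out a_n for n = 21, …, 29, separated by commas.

[q^21] φ(1)=1,φ(3)=2,φ(7)=6,φ(21)=12 ⇒ 21
n=22: 1·22 2·11 11·2 22·1  φ→[1+1+10+10]=22
d|23:{1,23}  Σφ=1+22=23
d|24:{1,2,3,4,6,8,12,24}  Σφ=1+1+2+2+2+4+4+8=24
d|25:{1,5,25}  Σφ=1+4+20=25
[q^26] φ(1)=1,φ(2)=1,φ(13)=12,φ(26)=12 ⇒ 26
[q^27] φ(1)=1,φ(3)=2,φ(9)=6,φ(27)=18 ⇒ 27
q^28  k|28↦φ(k): 1:1 2:1 4:2 7:6 14:6 28:12  a_28=28
q^29  k|29↦φ(k): 1:1 29:28  a_29=29

21, 22, 23, 24, 25, 26, 27, 28, 29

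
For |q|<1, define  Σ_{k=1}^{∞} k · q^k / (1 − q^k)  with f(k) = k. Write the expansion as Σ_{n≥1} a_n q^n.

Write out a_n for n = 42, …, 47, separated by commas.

[q^42] f(42)=42,f(21)=21,f(14)=14,f(7)=7,f(6)=6,f(3)=3,f(2)=2,f(1)=1 ⇒ 96
n=43: 1·43 43·1  f→[1+43]=44
d|44:{1,2,4,11,22,44}  Σf=1+2+4+11+22+44=84
n=45: 45·1 15·3 9·5 5·9 3·15 1·45  f→[45+15+9+5+3+1]=78
q^46  k|46↦f(k): 46:46 23:23 2:2 1:1  a_46=72
d|47:{47,1}  Σf=47+1=48

96, 44, 84, 78, 72, 48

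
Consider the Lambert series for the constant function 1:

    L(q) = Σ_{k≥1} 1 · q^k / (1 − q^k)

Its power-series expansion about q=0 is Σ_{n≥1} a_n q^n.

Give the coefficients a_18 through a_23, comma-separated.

6, 2, 6, 4, 4, 2

d|18:{18,9,6,3,2,1}  Σf=1+1+1+1+1+1=6
d|19:{19,1}  Σf=1+1=2
q^20  k|20↦f(k): 1:1 2:1 4:1 5:1 10:1 20:1  a_20=6
q^21  k|21↦f(k): 21:1 7:1 3:1 1:1  a_21=4
d|22:{1,2,11,22}  Σf=1+1+1+1=4
d|23:{23,1}  Σf=1+1=2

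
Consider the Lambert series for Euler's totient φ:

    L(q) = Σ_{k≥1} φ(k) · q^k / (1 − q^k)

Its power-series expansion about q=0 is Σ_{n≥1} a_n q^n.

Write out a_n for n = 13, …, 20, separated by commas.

[q^13] φ(13)=12,φ(1)=1 ⇒ 13
d|14:{14,7,2,1}  Σφ=6+6+1+1=14
[q^15] φ(1)=1,φ(3)=2,φ(5)=4,φ(15)=8 ⇒ 15
q^16  k|16↦φ(k): 16:8 8:4 4:2 2:1 1:1  a_16=16
d|17:{17,1}  Σφ=16+1=17
n=18: 18·1 9·2 6·3 3·6 2·9 1·18  φ→[6+6+2+2+1+1]=18
d|19:{19,1}  Σφ=18+1=19
[q^20] φ(20)=8,φ(10)=4,φ(5)=4,φ(4)=2,φ(2)=1,φ(1)=1 ⇒ 20

13, 14, 15, 16, 17, 18, 19, 20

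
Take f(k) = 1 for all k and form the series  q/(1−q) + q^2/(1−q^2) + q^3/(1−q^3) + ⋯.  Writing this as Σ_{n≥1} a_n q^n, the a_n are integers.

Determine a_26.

d|26:{1,2,13,26}  Σf=1+1+1+1=4

a_26 = 4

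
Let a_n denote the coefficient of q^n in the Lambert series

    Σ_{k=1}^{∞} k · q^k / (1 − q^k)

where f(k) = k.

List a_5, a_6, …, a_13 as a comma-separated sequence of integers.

6, 12, 8, 15, 13, 18, 12, 28, 14

q^5  k|5↦f(k): 5:5 1:1  a_5=6
q^6  k|6↦f(k): 1:1 2:2 3:3 6:6  a_6=12
d|7:{7,1}  Σf=7+1=8
n=8: 1·8 2·4 4·2 8·1  f→[1+2+4+8]=15
[q^9] f(9)=9,f(3)=3,f(1)=1 ⇒ 13
q^10  k|10↦f(k): 10:10 5:5 2:2 1:1  a_10=18
[q^11] f(11)=11,f(1)=1 ⇒ 12
q^12  k|12↦f(k): 1:1 2:2 3:3 4:4 6:6 12:12  a_12=28
q^13  k|13↦f(k): 1:1 13:13  a_13=14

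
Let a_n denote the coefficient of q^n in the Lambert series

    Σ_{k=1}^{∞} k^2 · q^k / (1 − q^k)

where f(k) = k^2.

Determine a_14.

a_14 = 250

[q^14] f(14)=196,f(7)=49,f(2)=4,f(1)=1 ⇒ 250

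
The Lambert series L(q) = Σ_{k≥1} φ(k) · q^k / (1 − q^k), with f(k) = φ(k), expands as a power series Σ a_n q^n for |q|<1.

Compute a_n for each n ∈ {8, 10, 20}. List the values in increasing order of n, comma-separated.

n=8: 8·1 4·2 2·4 1·8  φ→[4+2+1+1]=8
q^10  k|10↦φ(k): 1:1 2:1 5:4 10:4  a_10=10
n=20: 1·20 2·10 4·5 5·4 10·2 20·1  φ→[1+1+2+4+4+8]=20

8, 10, 20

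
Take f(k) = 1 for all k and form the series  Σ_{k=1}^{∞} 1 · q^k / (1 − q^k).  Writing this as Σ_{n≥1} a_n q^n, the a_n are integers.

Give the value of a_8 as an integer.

a_8 = 4

n=8: 1·8 2·4 4·2 8·1  f→[1+1+1+1]=4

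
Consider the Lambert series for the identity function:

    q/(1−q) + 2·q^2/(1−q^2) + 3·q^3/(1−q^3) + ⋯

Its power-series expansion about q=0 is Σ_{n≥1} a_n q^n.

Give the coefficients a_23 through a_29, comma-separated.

24, 60, 31, 42, 40, 56, 30

n=23: 1·23 23·1  f→[1+23]=24
q^24  k|24↦f(k): 24:24 12:12 8:8 6:6 4:4 3:3 2:2 1:1  a_24=60
[q^25] f(1)=1,f(5)=5,f(25)=25 ⇒ 31
[q^26] f(1)=1,f(2)=2,f(13)=13,f(26)=26 ⇒ 42
d|27:{27,9,3,1}  Σf=27+9+3+1=40
[q^28] f(28)=28,f(14)=14,f(7)=7,f(4)=4,f(2)=2,f(1)=1 ⇒ 56
q^29  k|29↦f(k): 1:1 29:29  a_29=30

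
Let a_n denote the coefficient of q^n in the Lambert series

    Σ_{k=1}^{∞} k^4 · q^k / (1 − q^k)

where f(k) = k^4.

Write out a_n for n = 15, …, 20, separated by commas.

q^15  k|15↦f(k): 1:1 3:81 5:625 15:50625  a_15=51332
q^16  k|16↦f(k): 1:1 2:16 4:256 8:4096 16:65536  a_16=69905
q^17  k|17↦f(k): 17:83521 1:1  a_17=83522
q^18  k|18↦f(k): 18:104976 9:6561 6:1296 3:81 2:16 1:1  a_18=112931
q^19  k|19↦f(k): 19:130321 1:1  a_19=130322
n=20: 20·1 10·2 5·4 4·5 2·10 1·20  f→[160000+10000+625+256+16+1]=170898

51332, 69905, 83522, 112931, 130322, 170898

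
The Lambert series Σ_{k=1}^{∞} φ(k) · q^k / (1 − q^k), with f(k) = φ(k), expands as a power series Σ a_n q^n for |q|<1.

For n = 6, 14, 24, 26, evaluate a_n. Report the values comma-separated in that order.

q^6  k|6↦φ(k): 1:1 2:1 3:2 6:2  a_6=6
n=14: 1·14 2·7 7·2 14·1  φ→[1+1+6+6]=14
q^24  k|24↦φ(k): 24:8 12:4 8:4 6:2 4:2 3:2 2:1 1:1  a_24=24
q^26  k|26↦φ(k): 1:1 2:1 13:12 26:12  a_26=26

6, 14, 24, 26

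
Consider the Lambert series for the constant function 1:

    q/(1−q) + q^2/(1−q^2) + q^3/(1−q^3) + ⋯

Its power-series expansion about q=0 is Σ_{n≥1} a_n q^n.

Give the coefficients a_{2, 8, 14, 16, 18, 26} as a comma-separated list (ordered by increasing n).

2, 4, 4, 5, 6, 4

[q^2] f(2)=1,f(1)=1 ⇒ 2
q^8  k|8↦f(k): 1:1 2:1 4:1 8:1  a_8=4
[q^14] f(1)=1,f(2)=1,f(7)=1,f(14)=1 ⇒ 4
q^16  k|16↦f(k): 1:1 2:1 4:1 8:1 16:1  a_16=5
d|18:{1,2,3,6,9,18}  Σf=1+1+1+1+1+1=6
d|26:{26,13,2,1}  Σf=1+1+1+1=4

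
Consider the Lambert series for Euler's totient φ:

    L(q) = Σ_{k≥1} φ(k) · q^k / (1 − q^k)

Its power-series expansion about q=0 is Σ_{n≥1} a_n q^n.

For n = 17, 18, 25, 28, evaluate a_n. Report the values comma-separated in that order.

q^17  k|17↦φ(k): 17:16 1:1  a_17=17
d|18:{18,9,6,3,2,1}  Σφ=6+6+2+2+1+1=18
[q^25] φ(25)=20,φ(5)=4,φ(1)=1 ⇒ 25
n=28: 28·1 14·2 7·4 4·7 2·14 1·28  φ→[12+6+6+2+1+1]=28

17, 18, 25, 28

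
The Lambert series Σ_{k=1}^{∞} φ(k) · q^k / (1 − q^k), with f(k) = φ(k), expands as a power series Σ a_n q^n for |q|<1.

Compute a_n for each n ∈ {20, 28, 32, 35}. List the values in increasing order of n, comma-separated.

[q^20] φ(20)=8,φ(10)=4,φ(5)=4,φ(4)=2,φ(2)=1,φ(1)=1 ⇒ 20
d|28:{28,14,7,4,2,1}  Σφ=12+6+6+2+1+1=28
d|32:{1,2,4,8,16,32}  Σφ=1+1+2+4+8+16=32
q^35  k|35↦φ(k): 35:24 7:6 5:4 1:1  a_35=35

20, 28, 32, 35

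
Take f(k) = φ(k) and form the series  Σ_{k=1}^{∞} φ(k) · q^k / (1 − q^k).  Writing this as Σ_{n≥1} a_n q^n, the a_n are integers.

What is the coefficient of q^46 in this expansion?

n=46: 1·46 2·23 23·2 46·1  φ→[1+1+22+22]=46

a_46 = 46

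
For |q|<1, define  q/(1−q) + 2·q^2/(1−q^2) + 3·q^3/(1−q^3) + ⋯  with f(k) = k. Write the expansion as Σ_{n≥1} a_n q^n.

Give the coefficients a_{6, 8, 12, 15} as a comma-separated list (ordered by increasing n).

q^6  k|6↦f(k): 6:6 3:3 2:2 1:1  a_6=12
q^8  k|8↦f(k): 8:8 4:4 2:2 1:1  a_8=15
d|12:{12,6,4,3,2,1}  Σf=12+6+4+3+2+1=28
n=15: 15·1 5·3 3·5 1·15  f→[15+5+3+1]=24

12, 15, 28, 24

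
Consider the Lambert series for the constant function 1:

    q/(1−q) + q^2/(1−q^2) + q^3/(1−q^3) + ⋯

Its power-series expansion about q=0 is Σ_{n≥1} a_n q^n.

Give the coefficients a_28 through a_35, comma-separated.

d|28:{28,14,7,4,2,1}  Σf=1+1+1+1+1+1=6
d|29:{1,29}  Σf=1+1=2
[q^30] f(30)=1,f(15)=1,f(10)=1,f(6)=1,f(5)=1,f(3)=1,f(2)=1,f(1)=1 ⇒ 8
d|31:{31,1}  Σf=1+1=2
[q^32] f(1)=1,f(2)=1,f(4)=1,f(8)=1,f(16)=1,f(32)=1 ⇒ 6
d|33:{33,11,3,1}  Σf=1+1+1+1=4
[q^34] f(1)=1,f(2)=1,f(17)=1,f(34)=1 ⇒ 4
q^35  k|35↦f(k): 1:1 5:1 7:1 35:1  a_35=4

6, 2, 8, 2, 6, 4, 4, 4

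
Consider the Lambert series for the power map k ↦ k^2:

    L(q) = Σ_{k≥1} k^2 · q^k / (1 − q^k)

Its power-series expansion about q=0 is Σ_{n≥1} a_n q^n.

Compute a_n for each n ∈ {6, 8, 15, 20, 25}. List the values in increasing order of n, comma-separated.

50, 85, 260, 546, 651

q^6  k|6↦f(k): 1:1 2:4 3:9 6:36  a_6=50
n=8: 1·8 2·4 4·2 8·1  f→[1+4+16+64]=85
[q^15] f(1)=1,f(3)=9,f(5)=25,f(15)=225 ⇒ 260
n=20: 20·1 10·2 5·4 4·5 2·10 1·20  f→[400+100+25+16+4+1]=546
q^25  k|25↦f(k): 25:625 5:25 1:1  a_25=651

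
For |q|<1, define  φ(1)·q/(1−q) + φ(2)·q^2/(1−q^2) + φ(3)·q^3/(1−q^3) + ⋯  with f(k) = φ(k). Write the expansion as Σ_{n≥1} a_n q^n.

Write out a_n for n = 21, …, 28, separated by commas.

q^21  k|21↦φ(k): 21:12 7:6 3:2 1:1  a_21=21
d|22:{22,11,2,1}  Σφ=10+10+1+1=22
[q^23] φ(23)=22,φ(1)=1 ⇒ 23
n=24: 24·1 12·2 8·3 6·4 4·6 3·8 2·12 1·24  φ→[8+4+4+2+2+2+1+1]=24
n=25: 1·25 5·5 25·1  φ→[1+4+20]=25
d|26:{26,13,2,1}  Σφ=12+12+1+1=26
q^27  k|27↦φ(k): 27:18 9:6 3:2 1:1  a_27=27
[q^28] φ(1)=1,φ(2)=1,φ(4)=2,φ(7)=6,φ(14)=6,φ(28)=12 ⇒ 28

21, 22, 23, 24, 25, 26, 27, 28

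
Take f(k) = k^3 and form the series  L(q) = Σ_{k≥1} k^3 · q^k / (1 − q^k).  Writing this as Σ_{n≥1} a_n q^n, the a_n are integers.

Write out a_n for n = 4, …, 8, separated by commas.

d|4:{1,2,4}  Σf=1+8+64=73
n=5: 1·5 5·1  f→[1+125]=126
n=6: 1·6 2·3 3·2 6·1  f→[1+8+27+216]=252
q^7  k|7↦f(k): 1:1 7:343  a_7=344
d|8:{1,2,4,8}  Σf=1+8+64+512=585

73, 126, 252, 344, 585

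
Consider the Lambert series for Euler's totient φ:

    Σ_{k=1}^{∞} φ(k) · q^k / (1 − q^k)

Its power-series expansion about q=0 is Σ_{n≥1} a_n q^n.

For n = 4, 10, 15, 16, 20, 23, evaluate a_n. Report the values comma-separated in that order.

q^4  k|4↦φ(k): 1:1 2:1 4:2  a_4=4
d|10:{1,2,5,10}  Σφ=1+1+4+4=10
n=15: 1·15 3·5 5·3 15·1  φ→[1+2+4+8]=15
n=16: 1·16 2·8 4·4 8·2 16·1  φ→[1+1+2+4+8]=16
q^20  k|20↦φ(k): 20:8 10:4 5:4 4:2 2:1 1:1  a_20=20
d|23:{23,1}  Σφ=22+1=23

4, 10, 15, 16, 20, 23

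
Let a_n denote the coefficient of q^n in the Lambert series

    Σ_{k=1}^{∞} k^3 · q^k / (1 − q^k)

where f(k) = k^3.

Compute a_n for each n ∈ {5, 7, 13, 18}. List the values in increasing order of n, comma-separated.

[q^5] f(1)=1,f(5)=125 ⇒ 126
[q^7] f(1)=1,f(7)=343 ⇒ 344
n=13: 1·13 13·1  f→[1+2197]=2198
[q^18] f(18)=5832,f(9)=729,f(6)=216,f(3)=27,f(2)=8,f(1)=1 ⇒ 6813

126, 344, 2198, 6813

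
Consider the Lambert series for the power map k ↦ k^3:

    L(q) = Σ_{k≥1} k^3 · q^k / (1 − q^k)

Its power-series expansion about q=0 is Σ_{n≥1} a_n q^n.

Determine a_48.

[q^48] f(48)=110592,f(24)=13824,f(16)=4096,f(12)=1728,f(8)=512,f(6)=216,f(4)=64,f(3)=27,f(2)=8,f(1)=1 ⇒ 131068

a_48 = 131068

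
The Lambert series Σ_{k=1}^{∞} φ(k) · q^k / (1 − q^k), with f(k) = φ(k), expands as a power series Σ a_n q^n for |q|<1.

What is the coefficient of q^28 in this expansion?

d|28:{1,2,4,7,14,28}  Σφ=1+1+2+6+6+12=28

a_28 = 28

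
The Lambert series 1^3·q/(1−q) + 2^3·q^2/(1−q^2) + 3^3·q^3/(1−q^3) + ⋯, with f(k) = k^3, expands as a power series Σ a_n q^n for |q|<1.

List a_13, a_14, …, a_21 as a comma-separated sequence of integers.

d|13:{13,1}  Σf=2197+1=2198
q^14  k|14↦f(k): 14:2744 7:343 2:8 1:1  a_14=3096
q^15  k|15↦f(k): 1:1 3:27 5:125 15:3375  a_15=3528
[q^16] f(16)=4096,f(8)=512,f(4)=64,f(2)=8,f(1)=1 ⇒ 4681
d|17:{1,17}  Σf=1+4913=4914
[q^18] f(18)=5832,f(9)=729,f(6)=216,f(3)=27,f(2)=8,f(1)=1 ⇒ 6813
q^19  k|19↦f(k): 19:6859 1:1  a_19=6860
q^20  k|20↦f(k): 1:1 2:8 4:64 5:125 10:1000 20:8000  a_20=9198
q^21  k|21↦f(k): 21:9261 7:343 3:27 1:1  a_21=9632

2198, 3096, 3528, 4681, 4914, 6813, 6860, 9198, 9632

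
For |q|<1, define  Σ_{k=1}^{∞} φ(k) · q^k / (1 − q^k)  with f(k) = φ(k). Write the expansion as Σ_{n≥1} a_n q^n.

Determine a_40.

q^40  k|40↦φ(k): 1:1 2:1 4:2 5:4 8:4 10:4 20:8 40:16  a_40=40

a_40 = 40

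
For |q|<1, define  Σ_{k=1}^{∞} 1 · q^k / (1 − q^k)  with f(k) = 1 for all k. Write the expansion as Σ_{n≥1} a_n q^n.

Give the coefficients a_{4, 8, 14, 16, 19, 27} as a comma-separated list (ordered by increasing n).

d|4:{1,2,4}  Σf=1+1+1=3
d|8:{1,2,4,8}  Σf=1+1+1+1=4
d|14:{14,7,2,1}  Σf=1+1+1+1=4
d|16:{16,8,4,2,1}  Σf=1+1+1+1+1=5
n=19: 1·19 19·1  f→[1+1]=2
q^27  k|27↦f(k): 1:1 3:1 9:1 27:1  a_27=4

3, 4, 4, 5, 2, 4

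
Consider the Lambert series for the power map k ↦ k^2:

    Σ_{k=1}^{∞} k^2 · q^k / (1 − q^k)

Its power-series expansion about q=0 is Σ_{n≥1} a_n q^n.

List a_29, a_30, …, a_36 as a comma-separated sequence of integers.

q^29  k|29↦f(k): 29:841 1:1  a_29=842
[q^30] f(1)=1,f(2)=4,f(3)=9,f(5)=25,f(6)=36,f(10)=100,f(15)=225,f(30)=900 ⇒ 1300
n=31: 31·1 1·31  f→[961+1]=962
n=32: 1·32 2·16 4·8 8·4 16·2 32·1  f→[1+4+16+64+256+1024]=1365
[q^33] f(1)=1,f(3)=9,f(11)=121,f(33)=1089 ⇒ 1220
n=34: 34·1 17·2 2·17 1·34  f→[1156+289+4+1]=1450
n=35: 1·35 5·7 7·5 35·1  f→[1+25+49+1225]=1300
d|36:{1,2,3,4,6,9,12,18,36}  Σf=1+4+9+16+36+81+144+324+1296=1911

842, 1300, 962, 1365, 1220, 1450, 1300, 1911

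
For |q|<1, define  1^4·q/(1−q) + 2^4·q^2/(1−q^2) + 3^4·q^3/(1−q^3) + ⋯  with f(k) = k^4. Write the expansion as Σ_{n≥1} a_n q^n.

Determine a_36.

[q^36] f(1)=1,f(2)=16,f(3)=81,f(4)=256,f(6)=1296,f(9)=6561,f(12)=20736,f(18)=104976,f(36)=1679616 ⇒ 1813539

a_36 = 1813539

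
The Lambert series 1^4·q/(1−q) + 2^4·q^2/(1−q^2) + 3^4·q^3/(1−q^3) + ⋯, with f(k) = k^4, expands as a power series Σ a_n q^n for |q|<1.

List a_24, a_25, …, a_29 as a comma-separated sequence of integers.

[q^24] f(1)=1,f(2)=16,f(3)=81,f(4)=256,f(6)=1296,f(8)=4096,f(12)=20736,f(24)=331776 ⇒ 358258
d|25:{25,5,1}  Σf=390625+625+1=391251
[q^26] f(26)=456976,f(13)=28561,f(2)=16,f(1)=1 ⇒ 485554
n=27: 1·27 3·9 9·3 27·1  f→[1+81+6561+531441]=538084
q^28  k|28↦f(k): 28:614656 14:38416 7:2401 4:256 2:16 1:1  a_28=655746
[q^29] f(29)=707281,f(1)=1 ⇒ 707282

358258, 391251, 485554, 538084, 655746, 707282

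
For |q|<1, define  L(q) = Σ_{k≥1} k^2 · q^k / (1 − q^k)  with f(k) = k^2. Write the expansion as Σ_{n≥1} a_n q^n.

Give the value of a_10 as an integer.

a_10 = 130

d|10:{1,2,5,10}  Σf=1+4+25+100=130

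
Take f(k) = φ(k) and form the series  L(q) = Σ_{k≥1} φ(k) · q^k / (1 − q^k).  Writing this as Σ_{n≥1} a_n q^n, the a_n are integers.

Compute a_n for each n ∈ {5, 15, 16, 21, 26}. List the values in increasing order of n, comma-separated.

d|5:{1,5}  Σφ=1+4=5
q^15  k|15↦φ(k): 1:1 3:2 5:4 15:8  a_15=15
d|16:{16,8,4,2,1}  Σφ=8+4+2+1+1=16
n=21: 21·1 7·3 3·7 1·21  φ→[12+6+2+1]=21
d|26:{1,2,13,26}  Σφ=1+1+12+12=26

5, 15, 16, 21, 26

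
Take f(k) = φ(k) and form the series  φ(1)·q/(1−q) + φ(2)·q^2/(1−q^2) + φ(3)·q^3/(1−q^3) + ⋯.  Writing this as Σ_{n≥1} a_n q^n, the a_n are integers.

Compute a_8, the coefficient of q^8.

n=8: 1·8 2·4 4·2 8·1  φ→[1+1+2+4]=8

a_8 = 8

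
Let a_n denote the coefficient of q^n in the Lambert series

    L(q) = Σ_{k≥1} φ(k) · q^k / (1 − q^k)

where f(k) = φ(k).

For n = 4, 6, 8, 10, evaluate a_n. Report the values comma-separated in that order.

[q^4] φ(1)=1,φ(2)=1,φ(4)=2 ⇒ 4
q^6  k|6↦φ(k): 6:2 3:2 2:1 1:1  a_6=6
d|8:{8,4,2,1}  Σφ=4+2+1+1=8
d|10:{1,2,5,10}  Σφ=1+1+4+4=10

4, 6, 8, 10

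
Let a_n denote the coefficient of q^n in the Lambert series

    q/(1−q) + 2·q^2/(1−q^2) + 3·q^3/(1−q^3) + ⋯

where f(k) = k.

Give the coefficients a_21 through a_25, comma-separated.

32, 36, 24, 60, 31

q^21  k|21↦f(k): 1:1 3:3 7:7 21:21  a_21=32
d|22:{1,2,11,22}  Σf=1+2+11+22=36
d|23:{1,23}  Σf=1+23=24
[q^24] f(24)=24,f(12)=12,f(8)=8,f(6)=6,f(4)=4,f(3)=3,f(2)=2,f(1)=1 ⇒ 60
[q^25] f(25)=25,f(5)=5,f(1)=1 ⇒ 31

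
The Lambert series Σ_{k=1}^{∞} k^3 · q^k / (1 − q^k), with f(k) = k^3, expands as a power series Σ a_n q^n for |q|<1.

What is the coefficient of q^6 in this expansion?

[q^6] f(6)=216,f(3)=27,f(2)=8,f(1)=1 ⇒ 252

a_6 = 252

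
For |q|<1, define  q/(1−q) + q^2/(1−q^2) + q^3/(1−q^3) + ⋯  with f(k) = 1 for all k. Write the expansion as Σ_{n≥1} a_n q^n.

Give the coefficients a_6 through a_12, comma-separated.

4, 2, 4, 3, 4, 2, 6

q^6  k|6↦f(k): 1:1 2:1 3:1 6:1  a_6=4
q^7  k|7↦f(k): 7:1 1:1  a_7=2
n=8: 8·1 4·2 2·4 1·8  f→[1+1+1+1]=4
d|9:{9,3,1}  Σf=1+1+1=3
d|10:{10,5,2,1}  Σf=1+1+1+1=4
d|11:{1,11}  Σf=1+1=2
[q^12] f(12)=1,f(6)=1,f(4)=1,f(3)=1,f(2)=1,f(1)=1 ⇒ 6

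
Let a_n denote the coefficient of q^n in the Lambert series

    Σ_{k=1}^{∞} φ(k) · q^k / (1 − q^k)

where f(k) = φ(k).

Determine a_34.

d|34:{1,2,17,34}  Σφ=1+1+16+16=34

a_34 = 34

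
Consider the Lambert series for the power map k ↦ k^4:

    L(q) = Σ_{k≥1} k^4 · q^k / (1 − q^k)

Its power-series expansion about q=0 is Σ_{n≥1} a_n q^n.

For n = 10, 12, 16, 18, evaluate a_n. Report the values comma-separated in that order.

n=10: 10·1 5·2 2·5 1·10  f→[10000+625+16+1]=10642
n=12: 1·12 2·6 3·4 4·3 6·2 12·1  f→[1+16+81+256+1296+20736]=22386
n=16: 16·1 8·2 4·4 2·8 1·16  f→[65536+4096+256+16+1]=69905
n=18: 1·18 2·9 3·6 6·3 9·2 18·1  f→[1+16+81+1296+6561+104976]=112931

10642, 22386, 69905, 112931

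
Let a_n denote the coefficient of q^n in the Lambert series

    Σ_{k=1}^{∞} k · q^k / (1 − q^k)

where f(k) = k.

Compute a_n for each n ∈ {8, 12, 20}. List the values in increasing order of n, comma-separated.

n=8: 8·1 4·2 2·4 1·8  f→[8+4+2+1]=15
q^12  k|12↦f(k): 12:12 6:6 4:4 3:3 2:2 1:1  a_12=28
d|20:{20,10,5,4,2,1}  Σf=20+10+5+4+2+1=42

15, 28, 42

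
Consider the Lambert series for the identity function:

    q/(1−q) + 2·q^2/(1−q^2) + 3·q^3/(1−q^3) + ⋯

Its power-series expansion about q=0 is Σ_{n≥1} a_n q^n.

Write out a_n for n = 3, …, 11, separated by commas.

[q^3] f(3)=3,f(1)=1 ⇒ 4
q^4  k|4↦f(k): 4:4 2:2 1:1  a_4=7
d|5:{5,1}  Σf=5+1=6
n=6: 6·1 3·2 2·3 1·6  f→[6+3+2+1]=12
d|7:{1,7}  Σf=1+7=8
n=8: 8·1 4·2 2·4 1·8  f→[8+4+2+1]=15
n=9: 9·1 3·3 1·9  f→[9+3+1]=13
d|10:{10,5,2,1}  Σf=10+5+2+1=18
[q^11] f(11)=11,f(1)=1 ⇒ 12

4, 7, 6, 12, 8, 15, 13, 18, 12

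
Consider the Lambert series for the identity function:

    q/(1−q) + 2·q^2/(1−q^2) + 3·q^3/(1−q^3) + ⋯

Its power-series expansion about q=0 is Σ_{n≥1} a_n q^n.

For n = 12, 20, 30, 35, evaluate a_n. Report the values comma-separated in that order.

d|12:{1,2,3,4,6,12}  Σf=1+2+3+4+6+12=28
n=20: 1·20 2·10 4·5 5·4 10·2 20·1  f→[1+2+4+5+10+20]=42
n=30: 30·1 15·2 10·3 6·5 5·6 3·10 2·15 1·30  f→[30+15+10+6+5+3+2+1]=72
[q^35] f(1)=1,f(5)=5,f(7)=7,f(35)=35 ⇒ 48

28, 42, 72, 48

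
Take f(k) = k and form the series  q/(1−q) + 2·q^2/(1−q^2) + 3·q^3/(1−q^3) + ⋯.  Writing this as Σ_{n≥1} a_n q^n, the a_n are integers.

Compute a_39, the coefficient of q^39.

d|39:{1,3,13,39}  Σf=1+3+13+39=56

a_39 = 56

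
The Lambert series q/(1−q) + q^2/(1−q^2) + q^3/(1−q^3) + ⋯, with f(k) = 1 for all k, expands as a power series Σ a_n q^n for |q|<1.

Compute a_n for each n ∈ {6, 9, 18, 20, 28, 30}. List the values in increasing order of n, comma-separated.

d|6:{1,2,3,6}  Σf=1+1+1+1=4
q^9  k|9↦f(k): 9:1 3:1 1:1  a_9=3
n=18: 1·18 2·9 3·6 6·3 9·2 18·1  f→[1+1+1+1+1+1]=6
[q^20] f(20)=1,f(10)=1,f(5)=1,f(4)=1,f(2)=1,f(1)=1 ⇒ 6
[q^28] f(1)=1,f(2)=1,f(4)=1,f(7)=1,f(14)=1,f(28)=1 ⇒ 6
d|30:{1,2,3,5,6,10,15,30}  Σf=1+1+1+1+1+1+1+1=8

4, 3, 6, 6, 6, 8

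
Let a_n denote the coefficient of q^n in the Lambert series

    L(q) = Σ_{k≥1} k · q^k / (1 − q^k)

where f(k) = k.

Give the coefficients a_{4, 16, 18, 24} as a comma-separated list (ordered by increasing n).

[q^4] f(1)=1,f(2)=2,f(4)=4 ⇒ 7
n=16: 16·1 8·2 4·4 2·8 1·16  f→[16+8+4+2+1]=31
d|18:{1,2,3,6,9,18}  Σf=1+2+3+6+9+18=39
d|24:{24,12,8,6,4,3,2,1}  Σf=24+12+8+6+4+3+2+1=60

7, 31, 39, 60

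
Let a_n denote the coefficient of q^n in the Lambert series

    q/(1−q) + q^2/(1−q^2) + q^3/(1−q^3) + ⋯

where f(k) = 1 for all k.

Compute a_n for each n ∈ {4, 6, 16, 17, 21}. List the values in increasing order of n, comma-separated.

[q^4] f(1)=1,f(2)=1,f(4)=1 ⇒ 3
d|6:{6,3,2,1}  Σf=1+1+1+1=4
d|16:{1,2,4,8,16}  Σf=1+1+1+1+1=5
q^17  k|17↦f(k): 1:1 17:1  a_17=2
n=21: 21·1 7·3 3·7 1·21  f→[1+1+1+1]=4

3, 4, 5, 2, 4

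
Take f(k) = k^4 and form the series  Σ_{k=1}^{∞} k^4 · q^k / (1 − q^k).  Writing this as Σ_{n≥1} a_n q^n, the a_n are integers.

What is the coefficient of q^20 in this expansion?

q^20  k|20↦f(k): 1:1 2:16 4:256 5:625 10:10000 20:160000  a_20=170898

a_20 = 170898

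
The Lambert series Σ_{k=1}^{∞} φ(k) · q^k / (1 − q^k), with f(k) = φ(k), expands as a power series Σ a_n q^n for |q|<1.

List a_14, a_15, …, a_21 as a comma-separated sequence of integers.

d|14:{1,2,7,14}  Σφ=1+1+6+6=14
d|15:{1,3,5,15}  Σφ=1+2+4+8=15
q^16  k|16↦φ(k): 1:1 2:1 4:2 8:4 16:8  a_16=16
q^17  k|17↦φ(k): 17:16 1:1  a_17=17
d|18:{18,9,6,3,2,1}  Σφ=6+6+2+2+1+1=18
[q^19] φ(19)=18,φ(1)=1 ⇒ 19
n=20: 1·20 2·10 4·5 5·4 10·2 20·1  φ→[1+1+2+4+4+8]=20
[q^21] φ(1)=1,φ(3)=2,φ(7)=6,φ(21)=12 ⇒ 21

14, 15, 16, 17, 18, 19, 20, 21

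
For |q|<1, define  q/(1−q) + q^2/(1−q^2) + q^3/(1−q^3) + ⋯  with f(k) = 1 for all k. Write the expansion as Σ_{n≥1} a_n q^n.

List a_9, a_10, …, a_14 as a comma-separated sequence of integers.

d|9:{1,3,9}  Σf=1+1+1=3
[q^10] f(1)=1,f(2)=1,f(5)=1,f(10)=1 ⇒ 4
d|11:{11,1}  Σf=1+1=2
d|12:{1,2,3,4,6,12}  Σf=1+1+1+1+1+1=6
n=13: 1·13 13·1  f→[1+1]=2
n=14: 14·1 7·2 2·7 1·14  f→[1+1+1+1]=4

3, 4, 2, 6, 2, 4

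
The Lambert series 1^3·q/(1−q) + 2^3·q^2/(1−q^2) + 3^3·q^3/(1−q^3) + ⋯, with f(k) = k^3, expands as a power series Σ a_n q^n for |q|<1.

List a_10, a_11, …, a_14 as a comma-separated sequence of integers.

1134, 1332, 2044, 2198, 3096

n=10: 1·10 2·5 5·2 10·1  f→[1+8+125+1000]=1134
q^11  k|11↦f(k): 11:1331 1:1  a_11=1332
n=12: 1·12 2·6 3·4 4·3 6·2 12·1  f→[1+8+27+64+216+1728]=2044
n=13: 13·1 1·13  f→[2197+1]=2198
n=14: 1·14 2·7 7·2 14·1  f→[1+8+343+2744]=3096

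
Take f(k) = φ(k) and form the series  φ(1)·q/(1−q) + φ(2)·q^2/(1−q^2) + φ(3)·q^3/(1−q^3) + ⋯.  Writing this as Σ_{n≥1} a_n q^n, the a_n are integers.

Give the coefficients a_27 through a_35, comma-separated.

n=27: 27·1 9·3 3·9 1·27  φ→[18+6+2+1]=27
q^28  k|28↦φ(k): 1:1 2:1 4:2 7:6 14:6 28:12  a_28=28
n=29: 1·29 29·1  φ→[1+28]=29
d|30:{30,15,10,6,5,3,2,1}  Σφ=8+8+4+2+4+2+1+1=30
q^31  k|31↦φ(k): 31:30 1:1  a_31=31
q^32  k|32↦φ(k): 1:1 2:1 4:2 8:4 16:8 32:16  a_32=32
d|33:{1,3,11,33}  Σφ=1+2+10+20=33
n=34: 1·34 2·17 17·2 34·1  φ→[1+1+16+16]=34
n=35: 1·35 5·7 7·5 35·1  φ→[1+4+6+24]=35

27, 28, 29, 30, 31, 32, 33, 34, 35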